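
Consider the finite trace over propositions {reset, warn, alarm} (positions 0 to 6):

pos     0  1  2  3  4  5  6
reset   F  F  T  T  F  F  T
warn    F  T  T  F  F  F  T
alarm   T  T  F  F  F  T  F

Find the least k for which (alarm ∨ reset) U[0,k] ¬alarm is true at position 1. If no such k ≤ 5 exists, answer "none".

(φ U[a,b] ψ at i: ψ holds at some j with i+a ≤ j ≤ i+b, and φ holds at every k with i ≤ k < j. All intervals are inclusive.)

1

Need earliest j ≥ 1 with ¬alarm, and (alarm ∨ reset) at every k in [1,j-1].
  j=1: rhs fails.
  j=2: rhs holds; lhs holds on [1,1]. k = 1.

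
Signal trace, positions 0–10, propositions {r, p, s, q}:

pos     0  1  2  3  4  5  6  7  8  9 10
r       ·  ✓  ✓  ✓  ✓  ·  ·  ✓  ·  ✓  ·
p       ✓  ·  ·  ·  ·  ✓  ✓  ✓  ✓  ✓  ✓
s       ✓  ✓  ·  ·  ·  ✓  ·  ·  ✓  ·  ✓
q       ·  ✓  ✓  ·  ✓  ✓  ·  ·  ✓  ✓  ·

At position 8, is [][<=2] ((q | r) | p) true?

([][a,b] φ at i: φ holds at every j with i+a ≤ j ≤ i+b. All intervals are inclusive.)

Check ((q | r) | p) at every j in [8,10]:
  j=8: true
  j=9: true
  j=10: true
All positions satisfy it → formula holds.

True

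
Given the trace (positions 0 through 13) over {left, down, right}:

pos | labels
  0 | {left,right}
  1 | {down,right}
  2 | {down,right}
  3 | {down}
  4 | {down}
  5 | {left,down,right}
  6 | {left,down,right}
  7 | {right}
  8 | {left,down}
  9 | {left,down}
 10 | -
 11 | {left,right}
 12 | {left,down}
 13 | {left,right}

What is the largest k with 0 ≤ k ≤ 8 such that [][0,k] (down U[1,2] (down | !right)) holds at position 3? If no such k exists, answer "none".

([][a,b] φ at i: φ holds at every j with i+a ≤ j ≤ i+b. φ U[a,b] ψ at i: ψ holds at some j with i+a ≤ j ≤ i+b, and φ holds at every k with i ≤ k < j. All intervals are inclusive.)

(down U[1,2] (down | !right)) must hold from j=3 onward; find where it first fails.
  j=3: holds
  j=4: holds
  j=5: holds
  j=6: fails
Holds on [3,5], so largest k = 2.

2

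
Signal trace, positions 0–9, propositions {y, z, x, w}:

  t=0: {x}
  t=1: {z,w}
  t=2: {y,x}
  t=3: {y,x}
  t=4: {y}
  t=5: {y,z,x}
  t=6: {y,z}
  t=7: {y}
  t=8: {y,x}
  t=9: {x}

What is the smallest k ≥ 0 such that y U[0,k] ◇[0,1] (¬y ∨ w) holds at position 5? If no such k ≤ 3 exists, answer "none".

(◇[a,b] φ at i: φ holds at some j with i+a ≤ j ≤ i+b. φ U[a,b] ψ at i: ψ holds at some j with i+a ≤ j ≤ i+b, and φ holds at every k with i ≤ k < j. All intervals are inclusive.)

3

Need earliest j ≥ 5 with ◇[0,1] (¬y ∨ w), and y at every k in [5,j-1].
  j=5: rhs fails.
  j=6: rhs fails.
  j=7: rhs fails.
  j=8: rhs holds; lhs holds on [5,7]. k = 3.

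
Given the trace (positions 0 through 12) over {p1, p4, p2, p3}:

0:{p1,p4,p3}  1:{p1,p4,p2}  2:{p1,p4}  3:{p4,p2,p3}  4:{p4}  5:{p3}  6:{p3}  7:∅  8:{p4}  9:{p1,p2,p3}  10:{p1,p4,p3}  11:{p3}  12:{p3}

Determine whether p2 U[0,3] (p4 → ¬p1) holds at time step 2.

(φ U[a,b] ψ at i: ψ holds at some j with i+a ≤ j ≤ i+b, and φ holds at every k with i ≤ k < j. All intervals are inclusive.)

Does not hold

Need some j in [2,5] with (p4 → ¬p1), and p2 at every k in [2,j-1].
  j=2: (p4 → ¬p1) false.
  j=3: (p4 → ¬p1) holds, but p2 fails at k=2 → not this j.
  j=4: (p4 → ¬p1) holds, but p2 fails at k=2 → not this j.
  j=5: (p4 → ¬p1) holds, but p2 fails at k=2 → not this j.
No j in the window works → until fails.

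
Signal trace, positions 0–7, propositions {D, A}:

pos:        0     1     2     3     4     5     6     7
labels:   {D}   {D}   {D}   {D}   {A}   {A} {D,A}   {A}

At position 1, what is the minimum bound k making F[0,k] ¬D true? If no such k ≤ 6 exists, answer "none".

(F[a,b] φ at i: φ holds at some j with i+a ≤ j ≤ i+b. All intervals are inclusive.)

Scan j = 1,2,… for ¬D:
  j=1: fails
  j=2: fails
  j=3: fails
  j=4: holds
First hit at j=4, so smallest k = 4-1 = 3.

3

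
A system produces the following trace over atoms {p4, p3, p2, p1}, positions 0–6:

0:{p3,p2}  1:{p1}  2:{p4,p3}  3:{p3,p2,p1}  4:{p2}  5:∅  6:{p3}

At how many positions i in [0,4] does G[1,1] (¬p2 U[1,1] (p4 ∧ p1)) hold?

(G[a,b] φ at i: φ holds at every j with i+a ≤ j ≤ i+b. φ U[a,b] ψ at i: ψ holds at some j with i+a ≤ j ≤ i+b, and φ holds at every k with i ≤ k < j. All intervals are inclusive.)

Evaluate at each i in [0,4]:
  i=0: ✗ (fails at j=1)
  i=1: ✗ (fails at j=2)
  i=2: ✗ (fails at j=3)
  i=3: ✗ (fails at j=4)
  i=4: ✗ (fails at j=5)
Positions where it holds: {} → 0.

0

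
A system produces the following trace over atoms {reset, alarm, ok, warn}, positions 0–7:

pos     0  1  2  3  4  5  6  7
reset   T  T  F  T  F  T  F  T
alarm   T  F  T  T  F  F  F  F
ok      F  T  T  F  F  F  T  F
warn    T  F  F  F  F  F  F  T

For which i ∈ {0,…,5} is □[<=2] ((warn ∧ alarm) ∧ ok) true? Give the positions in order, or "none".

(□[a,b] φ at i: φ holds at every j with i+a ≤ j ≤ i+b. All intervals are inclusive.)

none

Evaluate at each i in [0,5]:
  i=0: ✗ (fails at j=0)
  i=1: ✗ (fails at j=1)
  i=2: ✗ (fails at j=2)
  i=3: ✗ (fails at j=3)
  i=4: ✗ (fails at j=4)
  i=5: ✗ (fails at j=5)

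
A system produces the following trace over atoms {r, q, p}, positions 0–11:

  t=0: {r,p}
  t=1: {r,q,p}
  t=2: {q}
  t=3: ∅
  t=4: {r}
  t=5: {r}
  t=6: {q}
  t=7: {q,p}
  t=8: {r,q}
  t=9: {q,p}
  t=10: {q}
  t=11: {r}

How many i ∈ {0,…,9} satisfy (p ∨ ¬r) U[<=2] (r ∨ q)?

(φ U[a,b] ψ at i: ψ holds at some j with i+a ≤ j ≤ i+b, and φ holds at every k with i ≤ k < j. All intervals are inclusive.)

Evaluate at each i in [0,9]:
  i=0: ✓ (rhs at j=0)
  i=1: ✓ (rhs at j=1)
  i=2: ✓ (rhs at j=2)
  i=3: ✓ (rhs at j=4; lhs holds on [3,3])
  i=4: ✓ (rhs at j=4)
  i=5: ✓ (rhs at j=5)
  i=6: ✓ (rhs at j=6)
  i=7: ✓ (rhs at j=7)
  i=8: ✓ (rhs at j=8)
  i=9: ✓ (rhs at j=9)
Positions where it holds: {0, 1, 2, 3, 4, 5, 6, 7, 8, 9} → 10.

10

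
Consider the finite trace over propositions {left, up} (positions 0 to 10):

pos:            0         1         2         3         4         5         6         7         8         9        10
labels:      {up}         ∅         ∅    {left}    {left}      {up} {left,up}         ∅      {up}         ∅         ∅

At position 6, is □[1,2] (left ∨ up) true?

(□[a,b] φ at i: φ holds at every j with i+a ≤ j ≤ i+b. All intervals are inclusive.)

False

Check (left ∨ up) at every j in [7,8]:
  j=7: false
  j=8: true
Fails at j=7 → formula fails.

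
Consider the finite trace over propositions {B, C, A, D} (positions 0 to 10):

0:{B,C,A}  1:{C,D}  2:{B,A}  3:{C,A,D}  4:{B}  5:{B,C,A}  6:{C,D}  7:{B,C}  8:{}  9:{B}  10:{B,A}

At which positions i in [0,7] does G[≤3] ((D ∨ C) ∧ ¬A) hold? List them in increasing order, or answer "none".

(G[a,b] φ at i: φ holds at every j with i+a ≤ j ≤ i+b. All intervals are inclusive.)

Evaluate at each i in [0,7]:
  i=0: ✗ (fails at j=0)
  i=1: ✗ (fails at j=2)
  i=2: ✗ (fails at j=2)
  i=3: ✗ (fails at j=3)
  i=4: ✗ (fails at j=4)
  i=5: ✗ (fails at j=5)
  i=6: ✗ (fails at j=8)
  i=7: ✗ (fails at j=8)

none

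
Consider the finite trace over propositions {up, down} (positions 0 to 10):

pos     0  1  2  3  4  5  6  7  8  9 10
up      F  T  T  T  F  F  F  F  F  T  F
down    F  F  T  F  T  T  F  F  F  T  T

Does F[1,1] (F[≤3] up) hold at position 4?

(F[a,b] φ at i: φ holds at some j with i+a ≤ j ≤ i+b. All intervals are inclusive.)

Check F[≤3] up at each j in [5,5]:
  j=5: fails (none in [5,8])
No position in the window satisfies it → formula fails.

Does not hold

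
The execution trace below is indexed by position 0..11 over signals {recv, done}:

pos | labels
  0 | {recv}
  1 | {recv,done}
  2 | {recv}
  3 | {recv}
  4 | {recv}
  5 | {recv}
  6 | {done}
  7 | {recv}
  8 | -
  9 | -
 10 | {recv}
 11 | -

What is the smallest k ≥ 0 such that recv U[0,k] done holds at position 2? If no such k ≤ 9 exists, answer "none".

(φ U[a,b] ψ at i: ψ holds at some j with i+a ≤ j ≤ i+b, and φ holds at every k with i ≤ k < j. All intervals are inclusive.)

Need earliest j ≥ 2 with done, and recv at every k in [2,j-1].
  j=2: rhs fails.
  j=3: rhs fails.
  j=4: rhs fails.
  j=5: rhs fails.
  j=6: rhs holds; lhs holds on [2,5]. k = 4.

4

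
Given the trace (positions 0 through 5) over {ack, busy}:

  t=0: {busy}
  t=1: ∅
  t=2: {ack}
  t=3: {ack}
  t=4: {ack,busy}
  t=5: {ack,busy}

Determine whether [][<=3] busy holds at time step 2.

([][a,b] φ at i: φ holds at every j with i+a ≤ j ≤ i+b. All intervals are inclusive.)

Check busy at every j in [2,5]:
  j=2: false
  j=3: false
  j=4: true
  j=5: true
Fails at j=2 → formula fails.

False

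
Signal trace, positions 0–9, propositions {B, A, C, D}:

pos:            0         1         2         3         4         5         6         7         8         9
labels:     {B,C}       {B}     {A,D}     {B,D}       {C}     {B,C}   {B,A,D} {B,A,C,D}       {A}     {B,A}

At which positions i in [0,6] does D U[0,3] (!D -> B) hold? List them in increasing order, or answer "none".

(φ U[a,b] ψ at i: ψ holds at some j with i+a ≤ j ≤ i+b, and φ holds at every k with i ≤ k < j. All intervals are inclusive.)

Evaluate at each i in [0,6]:
  i=0: ✓ (rhs at j=0)
  i=1: ✓ (rhs at j=1)
  i=2: ✓ (rhs at j=2)
  i=3: ✓ (rhs at j=3)
  i=4: ✗ (lhs fails at k=4 before rhs at j=5)
  i=5: ✓ (rhs at j=5)
  i=6: ✓ (rhs at j=6)

0, 1, 2, 3, 5, 6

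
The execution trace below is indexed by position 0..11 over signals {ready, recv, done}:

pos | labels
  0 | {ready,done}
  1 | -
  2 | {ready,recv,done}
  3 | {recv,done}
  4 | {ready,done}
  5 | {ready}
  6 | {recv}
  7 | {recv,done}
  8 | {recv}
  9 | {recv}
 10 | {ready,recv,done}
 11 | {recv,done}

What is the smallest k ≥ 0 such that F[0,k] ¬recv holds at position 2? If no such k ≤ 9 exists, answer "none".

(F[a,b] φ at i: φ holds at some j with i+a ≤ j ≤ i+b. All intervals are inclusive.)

2

Scan j = 2,3,… for ¬recv:
  j=2: fails
  j=3: fails
  j=4: holds
First hit at j=4, so smallest k = 4-2 = 2.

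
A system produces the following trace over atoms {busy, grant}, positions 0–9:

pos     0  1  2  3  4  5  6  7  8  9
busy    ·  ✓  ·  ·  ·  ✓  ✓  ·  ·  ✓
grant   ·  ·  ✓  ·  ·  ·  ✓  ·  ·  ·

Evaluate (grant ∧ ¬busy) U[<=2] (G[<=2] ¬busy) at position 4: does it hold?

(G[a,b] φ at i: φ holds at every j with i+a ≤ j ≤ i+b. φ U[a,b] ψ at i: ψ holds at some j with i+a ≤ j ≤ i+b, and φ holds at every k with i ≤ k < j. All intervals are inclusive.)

Need some j in [4,6] with G[<=2] ¬busy, and (grant ∧ ¬busy) at every k in [4,j-1].
  j=4: G[<=2] ¬busy — fails at 5.
  j=5: G[<=2] ¬busy — fails at 5.
  j=6: G[<=2] ¬busy — fails at 6.
No j in the window works → until fails.

No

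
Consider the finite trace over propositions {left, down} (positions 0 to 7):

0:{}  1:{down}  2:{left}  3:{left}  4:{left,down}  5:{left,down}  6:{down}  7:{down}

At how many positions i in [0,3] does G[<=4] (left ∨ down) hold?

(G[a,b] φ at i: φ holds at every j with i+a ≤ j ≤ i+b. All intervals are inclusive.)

Evaluate at each i in [0,3]:
  i=0: ✗ (fails at j=0)
  i=1: ✓ (all of [1,5])
  i=2: ✓ (all of [2,6])
  i=3: ✓ (all of [3,7])
Positions where it holds: {1, 2, 3} → 3.

3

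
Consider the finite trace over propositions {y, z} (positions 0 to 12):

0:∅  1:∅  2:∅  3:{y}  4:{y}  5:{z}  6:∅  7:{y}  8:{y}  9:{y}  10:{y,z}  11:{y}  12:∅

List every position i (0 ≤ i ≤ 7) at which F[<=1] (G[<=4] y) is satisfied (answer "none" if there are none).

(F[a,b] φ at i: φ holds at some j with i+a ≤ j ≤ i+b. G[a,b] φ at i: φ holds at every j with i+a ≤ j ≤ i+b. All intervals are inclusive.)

Evaluate at each i in [0,7]:
  i=0: ✗ (none in [0,1])
  i=1: ✗ (none in [1,2])
  i=2: ✗ (none in [2,3])
  i=3: ✗ (none in [3,4])
  i=4: ✗ (none in [4,5])
  i=5: ✗ (none in [5,6])
  i=6: ✓ (witness j=7)
  i=7: ✓ (witness j=7)

6, 7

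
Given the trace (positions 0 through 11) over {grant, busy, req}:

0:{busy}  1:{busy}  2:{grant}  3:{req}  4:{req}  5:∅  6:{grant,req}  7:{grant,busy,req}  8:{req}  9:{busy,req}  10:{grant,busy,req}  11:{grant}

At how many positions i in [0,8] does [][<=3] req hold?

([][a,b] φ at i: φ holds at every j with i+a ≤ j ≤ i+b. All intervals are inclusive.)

2

Evaluate at each i in [0,8]:
  i=0: ✗ (fails at j=0)
  i=1: ✗ (fails at j=1)
  i=2: ✗ (fails at j=2)
  i=3: ✗ (fails at j=5)
  i=4: ✗ (fails at j=5)
  i=5: ✗ (fails at j=5)
  i=6: ✓ (all of [6,9])
  i=7: ✓ (all of [7,10])
  i=8: ✗ (fails at j=11)
Positions where it holds: {6, 7} → 2.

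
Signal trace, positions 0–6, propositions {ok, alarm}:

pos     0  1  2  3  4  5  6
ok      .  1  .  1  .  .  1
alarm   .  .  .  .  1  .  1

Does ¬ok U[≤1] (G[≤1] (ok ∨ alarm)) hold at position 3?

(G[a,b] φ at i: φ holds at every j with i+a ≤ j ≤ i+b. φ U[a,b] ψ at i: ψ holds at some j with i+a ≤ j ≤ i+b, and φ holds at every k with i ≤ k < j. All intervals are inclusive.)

True

Need some j in [3,4] with G[≤1] (ok ∨ alarm), and ¬ok at every k in [3,j-1].
  j=3: G[≤1] (ok ∨ alarm) holds; no prefix to check → satisfied.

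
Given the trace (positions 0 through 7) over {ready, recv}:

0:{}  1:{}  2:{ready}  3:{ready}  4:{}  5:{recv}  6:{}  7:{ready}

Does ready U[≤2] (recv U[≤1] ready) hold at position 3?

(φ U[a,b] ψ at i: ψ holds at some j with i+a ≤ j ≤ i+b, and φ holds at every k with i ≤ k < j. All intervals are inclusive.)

Need some j in [3,5] with (recv U[≤1] ready), and ready at every k in [3,j-1].
  j=3: (recv U[≤1] ready) holds; no prefix to check → satisfied.

True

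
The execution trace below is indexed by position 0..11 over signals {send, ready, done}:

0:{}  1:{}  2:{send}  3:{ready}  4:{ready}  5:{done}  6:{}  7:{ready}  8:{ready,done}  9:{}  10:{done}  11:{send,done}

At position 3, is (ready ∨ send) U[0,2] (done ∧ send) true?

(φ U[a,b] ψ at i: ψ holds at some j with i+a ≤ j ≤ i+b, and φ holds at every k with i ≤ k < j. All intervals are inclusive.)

Does not hold

Need some j in [3,5] with (done ∧ send), and (ready ∨ send) at every k in [3,j-1].
  j=3: (done ∧ send) false.
  j=4: (done ∧ send) false.
  j=5: (done ∧ send) false.
No j in the window works → until fails.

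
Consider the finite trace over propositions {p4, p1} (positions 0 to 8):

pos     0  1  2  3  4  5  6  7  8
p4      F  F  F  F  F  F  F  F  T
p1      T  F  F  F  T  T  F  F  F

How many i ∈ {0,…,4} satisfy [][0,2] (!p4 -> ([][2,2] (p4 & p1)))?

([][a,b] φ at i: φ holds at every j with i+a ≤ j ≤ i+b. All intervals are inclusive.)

0

Evaluate at each i in [0,4]:
  i=0: ✗ (fails at j=0)
  i=1: ✗ (fails at j=1)
  i=2: ✗ (fails at j=2)
  i=3: ✗ (fails at j=3)
  i=4: ✗ (fails at j=4)
Positions where it holds: {} → 0.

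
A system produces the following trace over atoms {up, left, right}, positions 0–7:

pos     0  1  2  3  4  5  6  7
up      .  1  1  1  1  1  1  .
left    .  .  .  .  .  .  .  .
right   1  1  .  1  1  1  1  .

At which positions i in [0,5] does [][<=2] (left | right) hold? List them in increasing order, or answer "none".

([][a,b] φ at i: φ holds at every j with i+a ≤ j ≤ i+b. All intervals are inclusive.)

Evaluate at each i in [0,5]:
  i=0: ✗ (fails at j=2)
  i=1: ✗ (fails at j=2)
  i=2: ✗ (fails at j=2)
  i=3: ✓ (all of [3,5])
  i=4: ✓ (all of [4,6])
  i=5: ✗ (fails at j=7)

3, 4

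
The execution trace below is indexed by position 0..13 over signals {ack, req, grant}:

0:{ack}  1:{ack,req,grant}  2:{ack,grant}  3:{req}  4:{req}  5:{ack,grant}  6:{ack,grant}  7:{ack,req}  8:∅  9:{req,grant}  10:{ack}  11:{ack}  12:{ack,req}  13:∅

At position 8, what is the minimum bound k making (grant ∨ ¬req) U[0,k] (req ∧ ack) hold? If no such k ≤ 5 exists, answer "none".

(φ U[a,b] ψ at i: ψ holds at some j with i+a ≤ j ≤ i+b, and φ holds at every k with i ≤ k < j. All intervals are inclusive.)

Need earliest j ≥ 8 with (req ∧ ack), and (grant ∨ ¬req) at every k in [8,j-1].
  j=8: rhs fails.
  j=9: rhs fails.
  j=10: rhs fails.
  j=11: rhs fails.
  j=12: rhs holds; lhs holds on [8,11]. k = 4.

4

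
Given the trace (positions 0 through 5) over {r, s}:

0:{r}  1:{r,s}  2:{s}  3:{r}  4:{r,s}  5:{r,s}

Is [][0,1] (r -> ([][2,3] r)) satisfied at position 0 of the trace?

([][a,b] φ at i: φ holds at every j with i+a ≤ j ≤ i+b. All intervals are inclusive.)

Check (r -> ([][2,3] r)) at every j in [0,1]:
  j=0: antecedent true; consequent fails at 2 → ✗
  j=1: antecedent true; consequent holds on [3,4] → ✓
Fails at j=0 → formula fails.

No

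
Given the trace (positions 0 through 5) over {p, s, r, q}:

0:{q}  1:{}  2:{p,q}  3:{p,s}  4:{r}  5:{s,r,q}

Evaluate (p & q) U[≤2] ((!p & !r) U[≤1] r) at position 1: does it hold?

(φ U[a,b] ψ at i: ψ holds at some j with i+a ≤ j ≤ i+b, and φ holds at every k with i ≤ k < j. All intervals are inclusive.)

Need some j in [1,3] with ((!p & !r) U[≤1] r), and (p & q) at every k in [1,j-1].
  j=1: ((!p & !r) U[≤1] r) — fails.
  j=2: ((!p & !r) U[≤1] r) — fails.
  j=3: ((!p & !r) U[≤1] r) — fails.
No j in the window works → until fails.

No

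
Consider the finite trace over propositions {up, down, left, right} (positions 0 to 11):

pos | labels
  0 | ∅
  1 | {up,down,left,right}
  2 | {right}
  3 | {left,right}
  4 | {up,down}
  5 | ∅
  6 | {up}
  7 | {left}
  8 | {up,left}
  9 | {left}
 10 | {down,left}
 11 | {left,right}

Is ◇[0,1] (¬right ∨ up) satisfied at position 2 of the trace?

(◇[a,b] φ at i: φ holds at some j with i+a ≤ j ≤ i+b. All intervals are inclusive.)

Check (¬right ∨ up) at each j in [2,3]:
  j=2: false
  j=3: false
No position in the window satisfies it → formula fails.

False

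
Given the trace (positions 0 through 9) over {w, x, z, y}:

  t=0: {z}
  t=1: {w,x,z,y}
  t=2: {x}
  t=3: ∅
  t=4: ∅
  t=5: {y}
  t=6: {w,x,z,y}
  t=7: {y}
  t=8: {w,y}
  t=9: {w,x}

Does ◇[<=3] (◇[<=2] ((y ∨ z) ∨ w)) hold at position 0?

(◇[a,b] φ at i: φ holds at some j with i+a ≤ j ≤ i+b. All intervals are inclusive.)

Check ◇[<=2] ((y ∨ z) ∨ w) at each j in [0,3]:
  j=0: holds (witness at 0)
  j=1: holds (witness at 1)
  j=2: fails (none in [2,4])
  j=3: holds (witness at 5)
Found at j=0 → formula holds.

Holds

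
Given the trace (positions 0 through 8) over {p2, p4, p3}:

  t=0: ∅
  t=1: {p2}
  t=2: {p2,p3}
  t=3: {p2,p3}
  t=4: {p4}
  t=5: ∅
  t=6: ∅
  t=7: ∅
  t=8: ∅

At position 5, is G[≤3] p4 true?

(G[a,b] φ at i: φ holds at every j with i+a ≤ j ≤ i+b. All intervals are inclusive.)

Does not hold

Check p4 at every j in [5,8]:
  j=5: false
  j=6: false
  j=7: false
  j=8: false
Fails at j=5 → formula fails.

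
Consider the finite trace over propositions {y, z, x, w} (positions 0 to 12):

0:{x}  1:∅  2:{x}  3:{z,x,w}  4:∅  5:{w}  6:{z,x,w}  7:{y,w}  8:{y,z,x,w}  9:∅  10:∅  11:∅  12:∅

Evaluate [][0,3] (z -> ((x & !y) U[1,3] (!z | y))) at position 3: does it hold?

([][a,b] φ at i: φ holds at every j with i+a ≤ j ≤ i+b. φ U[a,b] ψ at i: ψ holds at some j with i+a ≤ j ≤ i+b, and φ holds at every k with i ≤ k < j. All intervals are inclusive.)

Yes

Check (z -> ((x & !y) U[1,3] (!z | y))) at every j in [3,6]:
  j=3: antecedent true; consequent holds → ✓
  j=4: antecedent false → ✓
  j=5: antecedent false → ✓
  j=6: antecedent true; consequent holds → ✓
All positions satisfy it → formula holds.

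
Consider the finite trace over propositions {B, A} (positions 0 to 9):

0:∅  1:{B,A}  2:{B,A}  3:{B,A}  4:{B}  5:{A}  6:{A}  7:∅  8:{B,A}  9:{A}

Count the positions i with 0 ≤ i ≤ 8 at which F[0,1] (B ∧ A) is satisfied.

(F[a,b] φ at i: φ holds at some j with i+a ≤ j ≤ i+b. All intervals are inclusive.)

6

Evaluate at each i in [0,8]:
  i=0: ✓ (witness j=1)
  i=1: ✓ (witness j=1)
  i=2: ✓ (witness j=2)
  i=3: ✓ (witness j=3)
  i=4: ✗ (none in [4,5])
  i=5: ✗ (none in [5,6])
  i=6: ✗ (none in [6,7])
  i=7: ✓ (witness j=8)
  i=8: ✓ (witness j=8)
Positions where it holds: {0, 1, 2, 3, 7, 8} → 6.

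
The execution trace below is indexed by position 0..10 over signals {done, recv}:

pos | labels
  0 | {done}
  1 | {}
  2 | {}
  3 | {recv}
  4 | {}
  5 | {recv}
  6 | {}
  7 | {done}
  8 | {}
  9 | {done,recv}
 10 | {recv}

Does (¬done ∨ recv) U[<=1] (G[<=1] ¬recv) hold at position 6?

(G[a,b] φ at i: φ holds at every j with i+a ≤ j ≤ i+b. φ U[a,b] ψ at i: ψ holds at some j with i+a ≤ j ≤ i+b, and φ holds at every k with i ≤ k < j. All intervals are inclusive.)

True

Need some j in [6,7] with G[<=1] ¬recv, and (¬done ∨ recv) at every k in [6,j-1].
  j=6: G[<=1] ¬recv holds; no prefix to check → satisfied.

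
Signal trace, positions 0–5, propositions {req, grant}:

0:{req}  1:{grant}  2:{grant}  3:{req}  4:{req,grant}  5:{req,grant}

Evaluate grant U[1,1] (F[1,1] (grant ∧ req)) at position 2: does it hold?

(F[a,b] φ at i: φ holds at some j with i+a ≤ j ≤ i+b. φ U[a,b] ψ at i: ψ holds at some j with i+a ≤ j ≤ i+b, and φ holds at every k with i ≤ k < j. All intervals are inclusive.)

Holds

Need some j in [3,3] with F[1,1] (grant ∧ req), and grant at every k in [2,j-1].
  j=3: F[1,1] (grant ∧ req) holds; grant holds at every k in [2,2] → satisfied.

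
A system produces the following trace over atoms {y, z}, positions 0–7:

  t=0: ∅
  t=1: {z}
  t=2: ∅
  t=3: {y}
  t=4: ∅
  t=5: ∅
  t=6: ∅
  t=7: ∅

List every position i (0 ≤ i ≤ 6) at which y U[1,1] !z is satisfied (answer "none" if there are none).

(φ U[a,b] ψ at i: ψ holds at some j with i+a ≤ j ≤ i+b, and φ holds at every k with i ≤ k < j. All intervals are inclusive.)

Evaluate at each i in [0,6]:
  i=0: ✗ (no rhs in [1,1])
  i=1: ✗ (lhs fails at k=1 before rhs at j=2)
  i=2: ✗ (lhs fails at k=2 before rhs at j=3)
  i=3: ✓ (rhs at j=4; lhs holds on [3,3])
  i=4: ✗ (lhs fails at k=4 before rhs at j=5)
  i=5: ✗ (lhs fails at k=5 before rhs at j=6)
  i=6: ✗ (lhs fails at k=6 before rhs at j=7)

3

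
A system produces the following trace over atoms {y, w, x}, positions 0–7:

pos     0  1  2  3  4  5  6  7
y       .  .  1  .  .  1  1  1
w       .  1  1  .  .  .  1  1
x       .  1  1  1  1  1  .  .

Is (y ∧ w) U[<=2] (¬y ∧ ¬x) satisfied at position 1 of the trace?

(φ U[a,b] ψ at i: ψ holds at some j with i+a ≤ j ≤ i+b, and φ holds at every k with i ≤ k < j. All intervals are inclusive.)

Need some j in [1,3] with (¬y ∧ ¬x), and (y ∧ w) at every k in [1,j-1].
  j=1: (¬y ∧ ¬x) false.
  j=2: (¬y ∧ ¬x) false.
  j=3: (¬y ∧ ¬x) false.
No j in the window works → until fails.

Does not hold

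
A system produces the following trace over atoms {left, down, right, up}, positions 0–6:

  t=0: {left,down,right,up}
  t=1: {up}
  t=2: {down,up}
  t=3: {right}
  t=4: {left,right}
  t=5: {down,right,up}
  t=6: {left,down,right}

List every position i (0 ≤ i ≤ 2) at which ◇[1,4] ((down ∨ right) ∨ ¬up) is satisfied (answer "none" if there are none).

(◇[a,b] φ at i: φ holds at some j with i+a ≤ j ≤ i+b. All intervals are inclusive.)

Evaluate at each i in [0,2]:
  i=0: ✓ (witness j=2)
  i=1: ✓ (witness j=2)
  i=2: ✓ (witness j=3)

0, 1, 2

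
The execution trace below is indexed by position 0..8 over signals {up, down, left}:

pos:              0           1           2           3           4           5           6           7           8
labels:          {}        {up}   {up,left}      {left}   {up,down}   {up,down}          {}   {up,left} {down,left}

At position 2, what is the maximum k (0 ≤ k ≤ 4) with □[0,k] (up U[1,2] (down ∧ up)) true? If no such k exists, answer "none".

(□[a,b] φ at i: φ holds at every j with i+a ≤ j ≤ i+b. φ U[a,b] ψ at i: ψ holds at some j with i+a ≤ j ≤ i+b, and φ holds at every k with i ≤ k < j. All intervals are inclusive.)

(up U[1,2] (down ∧ up)) must hold from j=2 onward; find where it first fails.
  j=2: fails → no k works.

none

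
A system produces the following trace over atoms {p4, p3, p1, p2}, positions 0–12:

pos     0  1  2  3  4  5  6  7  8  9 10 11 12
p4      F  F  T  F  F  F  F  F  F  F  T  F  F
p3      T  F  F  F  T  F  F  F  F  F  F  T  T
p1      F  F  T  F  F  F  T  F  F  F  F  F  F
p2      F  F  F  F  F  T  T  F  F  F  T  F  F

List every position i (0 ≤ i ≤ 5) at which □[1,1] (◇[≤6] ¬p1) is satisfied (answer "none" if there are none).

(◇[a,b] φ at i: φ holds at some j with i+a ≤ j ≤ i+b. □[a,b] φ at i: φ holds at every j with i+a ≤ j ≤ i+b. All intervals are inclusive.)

0, 1, 2, 3, 4, 5

Evaluate at each i in [0,5]:
  i=0: ✓ (all of [1,1])
  i=1: ✓ (all of [2,2])
  i=2: ✓ (all of [3,3])
  i=3: ✓ (all of [4,4])
  i=4: ✓ (all of [5,5])
  i=5: ✓ (all of [6,6])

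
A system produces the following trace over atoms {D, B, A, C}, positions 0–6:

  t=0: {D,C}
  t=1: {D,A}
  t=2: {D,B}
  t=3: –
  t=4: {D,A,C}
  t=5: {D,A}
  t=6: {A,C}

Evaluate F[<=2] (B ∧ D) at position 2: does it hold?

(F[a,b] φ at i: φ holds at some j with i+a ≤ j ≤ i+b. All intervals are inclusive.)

Check (B ∧ D) at each j in [2,4]:
  j=2: true
  j=3: false
  j=4: false
Found at j=2 → formula holds.

Holds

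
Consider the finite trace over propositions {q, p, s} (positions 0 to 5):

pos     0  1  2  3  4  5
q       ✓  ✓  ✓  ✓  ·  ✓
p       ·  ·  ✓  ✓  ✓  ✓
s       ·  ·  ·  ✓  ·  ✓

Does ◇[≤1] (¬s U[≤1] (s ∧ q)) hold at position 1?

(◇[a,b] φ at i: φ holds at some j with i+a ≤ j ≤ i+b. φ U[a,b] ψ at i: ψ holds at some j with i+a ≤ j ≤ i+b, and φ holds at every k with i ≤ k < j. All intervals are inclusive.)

Holds

Check (¬s U[≤1] (s ∧ q)) at each j in [1,2]:
  j=1: fails
  j=2: holds
Found at j=2 → formula holds.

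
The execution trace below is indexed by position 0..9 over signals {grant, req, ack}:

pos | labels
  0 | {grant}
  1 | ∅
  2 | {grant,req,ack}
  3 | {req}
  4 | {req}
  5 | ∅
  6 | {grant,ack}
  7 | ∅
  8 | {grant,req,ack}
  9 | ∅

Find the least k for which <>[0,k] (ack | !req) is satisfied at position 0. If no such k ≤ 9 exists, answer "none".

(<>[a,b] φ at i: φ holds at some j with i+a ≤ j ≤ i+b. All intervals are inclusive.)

Scan j = 0,1,… for (ack | !req):
  j=0: holds
First hit at j=0, so smallest k = 0-0 = 0.

0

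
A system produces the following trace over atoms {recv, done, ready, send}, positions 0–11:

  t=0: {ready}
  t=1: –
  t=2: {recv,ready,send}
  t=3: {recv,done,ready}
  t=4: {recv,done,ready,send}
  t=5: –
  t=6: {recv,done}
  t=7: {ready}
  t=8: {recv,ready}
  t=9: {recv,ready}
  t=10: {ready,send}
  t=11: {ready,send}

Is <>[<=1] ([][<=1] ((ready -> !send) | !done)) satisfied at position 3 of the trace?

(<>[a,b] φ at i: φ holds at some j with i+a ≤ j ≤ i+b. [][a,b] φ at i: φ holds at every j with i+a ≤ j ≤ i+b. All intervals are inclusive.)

Check [][<=1] ((ready -> !send) | !done) at each j in [3,4]:
  j=3: fails at 4
  j=4: fails at 4
No position in the window satisfies it → formula fails.

False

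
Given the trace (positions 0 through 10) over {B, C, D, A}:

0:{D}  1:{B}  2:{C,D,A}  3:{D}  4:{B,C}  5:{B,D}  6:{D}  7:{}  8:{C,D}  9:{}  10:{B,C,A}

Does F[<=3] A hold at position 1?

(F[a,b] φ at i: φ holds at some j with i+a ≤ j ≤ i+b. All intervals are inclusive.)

Check A at each j in [1,4]:
  j=1: false
  j=2: true
  j=3: false
  j=4: false
Found at j=2 → formula holds.

Holds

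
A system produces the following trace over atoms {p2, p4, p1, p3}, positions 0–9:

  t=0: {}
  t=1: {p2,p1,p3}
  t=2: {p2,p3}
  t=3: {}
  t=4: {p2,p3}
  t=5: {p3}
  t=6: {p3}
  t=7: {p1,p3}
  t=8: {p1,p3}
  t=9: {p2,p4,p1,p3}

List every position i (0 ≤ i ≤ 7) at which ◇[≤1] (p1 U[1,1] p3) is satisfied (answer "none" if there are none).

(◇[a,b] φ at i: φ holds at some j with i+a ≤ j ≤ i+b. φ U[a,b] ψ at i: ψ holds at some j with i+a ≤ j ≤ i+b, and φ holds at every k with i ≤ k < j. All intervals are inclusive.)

Evaluate at each i in [0,7]:
  i=0: ✓ (witness j=1)
  i=1: ✓ (witness j=1)
  i=2: ✗ (none in [2,3])
  i=3: ✗ (none in [3,4])
  i=4: ✗ (none in [4,5])
  i=5: ✗ (none in [5,6])
  i=6: ✓ (witness j=7)
  i=7: ✓ (witness j=7)

0, 1, 6, 7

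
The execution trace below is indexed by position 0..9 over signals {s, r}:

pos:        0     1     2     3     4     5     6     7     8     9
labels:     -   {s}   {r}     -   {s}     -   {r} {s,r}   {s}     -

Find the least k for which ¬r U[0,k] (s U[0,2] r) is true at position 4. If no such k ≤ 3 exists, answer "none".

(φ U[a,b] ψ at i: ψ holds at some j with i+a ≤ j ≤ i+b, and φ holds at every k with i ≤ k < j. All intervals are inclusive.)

Need earliest j ≥ 4 with (s U[0,2] r), and ¬r at every k in [4,j-1].
  j=4: rhs fails.
  j=5: rhs fails.
  j=6: rhs holds; lhs holds on [4,5]. k = 2.

2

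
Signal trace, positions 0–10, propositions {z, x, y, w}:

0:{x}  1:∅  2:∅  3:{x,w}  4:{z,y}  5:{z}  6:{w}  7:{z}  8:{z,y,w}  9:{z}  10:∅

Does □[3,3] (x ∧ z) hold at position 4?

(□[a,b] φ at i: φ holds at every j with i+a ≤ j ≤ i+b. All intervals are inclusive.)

No

Check (x ∧ z) at every j in [7,7]:
  j=7: false
Fails at j=7 → formula fails.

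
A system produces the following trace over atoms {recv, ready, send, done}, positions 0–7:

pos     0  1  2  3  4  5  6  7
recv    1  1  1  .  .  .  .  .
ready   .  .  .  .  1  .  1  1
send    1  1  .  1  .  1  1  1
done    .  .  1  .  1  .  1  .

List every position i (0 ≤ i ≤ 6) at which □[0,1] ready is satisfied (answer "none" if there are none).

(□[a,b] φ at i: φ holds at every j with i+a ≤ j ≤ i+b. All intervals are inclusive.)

Evaluate at each i in [0,6]:
  i=0: ✗ (fails at j=0)
  i=1: ✗ (fails at j=1)
  i=2: ✗ (fails at j=2)
  i=3: ✗ (fails at j=3)
  i=4: ✗ (fails at j=5)
  i=5: ✗ (fails at j=5)
  i=6: ✓ (all of [6,7])

6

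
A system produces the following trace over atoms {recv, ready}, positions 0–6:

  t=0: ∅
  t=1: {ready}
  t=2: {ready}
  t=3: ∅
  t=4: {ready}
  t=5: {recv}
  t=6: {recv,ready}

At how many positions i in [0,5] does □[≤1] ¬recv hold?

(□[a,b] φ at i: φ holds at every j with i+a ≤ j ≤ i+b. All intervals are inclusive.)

Evaluate at each i in [0,5]:
  i=0: ✓ (all of [0,1])
  i=1: ✓ (all of [1,2])
  i=2: ✓ (all of [2,3])
  i=3: ✓ (all of [3,4])
  i=4: ✗ (fails at j=5)
  i=5: ✗ (fails at j=5)
Positions where it holds: {0, 1, 2, 3} → 4.

4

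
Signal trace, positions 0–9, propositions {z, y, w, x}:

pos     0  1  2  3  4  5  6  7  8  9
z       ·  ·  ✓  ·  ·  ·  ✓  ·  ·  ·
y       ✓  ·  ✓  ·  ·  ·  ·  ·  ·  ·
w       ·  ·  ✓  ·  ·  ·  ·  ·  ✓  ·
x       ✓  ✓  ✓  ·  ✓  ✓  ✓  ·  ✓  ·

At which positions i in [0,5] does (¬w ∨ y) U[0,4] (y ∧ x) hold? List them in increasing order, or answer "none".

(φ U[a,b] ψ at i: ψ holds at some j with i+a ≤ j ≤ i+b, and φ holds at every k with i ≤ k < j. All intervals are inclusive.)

0, 1, 2

Evaluate at each i in [0,5]:
  i=0: ✓ (rhs at j=0)
  i=1: ✓ (rhs at j=2; lhs holds on [1,1])
  i=2: ✓ (rhs at j=2)
  i=3: ✗ (no rhs in [3,7])
  i=4: ✗ (no rhs in [4,8])
  i=5: ✗ (no rhs in [5,9])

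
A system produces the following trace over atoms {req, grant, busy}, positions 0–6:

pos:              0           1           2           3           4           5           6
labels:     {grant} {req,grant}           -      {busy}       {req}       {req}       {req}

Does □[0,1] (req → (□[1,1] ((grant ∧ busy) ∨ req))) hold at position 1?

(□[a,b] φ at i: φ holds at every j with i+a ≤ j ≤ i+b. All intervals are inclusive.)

Check (req → (□[1,1] ((grant ∧ busy) ∨ req))) at every j in [1,2]:
  j=1: antecedent true; consequent fails at 2 → ✗
  j=2: antecedent false → ✓
Fails at j=1 → formula fails.

No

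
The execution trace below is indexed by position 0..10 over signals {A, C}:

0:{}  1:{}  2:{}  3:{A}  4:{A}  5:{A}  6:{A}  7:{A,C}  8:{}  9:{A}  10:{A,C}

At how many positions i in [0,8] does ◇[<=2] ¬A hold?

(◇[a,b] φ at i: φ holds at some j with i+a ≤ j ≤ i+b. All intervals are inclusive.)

Evaluate at each i in [0,8]:
  i=0: ✓ (witness j=0)
  i=1: ✓ (witness j=1)
  i=2: ✓ (witness j=2)
  i=3: ✗ (none in [3,5])
  i=4: ✗ (none in [4,6])
  i=5: ✗ (none in [5,7])
  i=6: ✓ (witness j=8)
  i=7: ✓ (witness j=8)
  i=8: ✓ (witness j=8)
Positions where it holds: {0, 1, 2, 6, 7, 8} → 6.

6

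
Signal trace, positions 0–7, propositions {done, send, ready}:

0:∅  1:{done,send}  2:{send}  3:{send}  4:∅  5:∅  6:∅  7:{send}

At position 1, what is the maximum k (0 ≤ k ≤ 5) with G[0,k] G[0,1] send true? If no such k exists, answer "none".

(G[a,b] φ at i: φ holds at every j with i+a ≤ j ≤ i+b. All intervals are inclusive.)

1

G[0,1] send must hold from j=1 onward; find where it first fails.
  j=1: holds
  j=2: holds
  j=3: fails
Holds on [1,2], so largest k = 1.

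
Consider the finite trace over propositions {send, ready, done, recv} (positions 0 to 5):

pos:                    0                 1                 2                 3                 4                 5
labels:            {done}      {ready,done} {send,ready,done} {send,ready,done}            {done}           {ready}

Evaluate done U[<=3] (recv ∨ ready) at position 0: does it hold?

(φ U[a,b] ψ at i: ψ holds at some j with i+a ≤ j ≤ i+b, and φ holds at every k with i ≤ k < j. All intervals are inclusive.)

Need some j in [0,3] with (recv ∨ ready), and done at every k in [0,j-1].
  j=0: (recv ∨ ready) false.
  j=1: (recv ∨ ready) holds; done holds at every k in [0,0] → satisfied.

Yes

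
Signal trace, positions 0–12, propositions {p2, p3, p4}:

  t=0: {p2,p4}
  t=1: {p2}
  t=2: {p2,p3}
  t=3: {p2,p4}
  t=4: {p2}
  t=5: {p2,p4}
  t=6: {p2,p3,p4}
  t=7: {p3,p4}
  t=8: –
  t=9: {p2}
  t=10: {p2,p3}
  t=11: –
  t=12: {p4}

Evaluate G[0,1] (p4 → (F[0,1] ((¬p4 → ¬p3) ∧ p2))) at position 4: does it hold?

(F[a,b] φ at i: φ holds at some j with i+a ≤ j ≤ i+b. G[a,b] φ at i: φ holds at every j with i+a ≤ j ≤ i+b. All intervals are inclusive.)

Check (p4 → (F[0,1] ((¬p4 → ¬p3) ∧ p2))) at every j in [4,5]:
  j=4: antecedent false → ✓
  j=5: antecedent true; consequent holds (witness at 5) → ✓
All positions satisfy it → formula holds.

Holds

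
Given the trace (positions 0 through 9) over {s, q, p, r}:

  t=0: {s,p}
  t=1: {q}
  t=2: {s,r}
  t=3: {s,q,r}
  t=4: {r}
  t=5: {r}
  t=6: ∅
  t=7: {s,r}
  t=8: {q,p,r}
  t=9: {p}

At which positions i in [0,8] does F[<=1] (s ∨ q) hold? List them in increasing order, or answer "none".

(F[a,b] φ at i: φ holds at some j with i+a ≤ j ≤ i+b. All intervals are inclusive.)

Evaluate at each i in [0,8]:
  i=0: ✓ (witness j=0)
  i=1: ✓ (witness j=1)
  i=2: ✓ (witness j=2)
  i=3: ✓ (witness j=3)
  i=4: ✗ (none in [4,5])
  i=5: ✗ (none in [5,6])
  i=6: ✓ (witness j=7)
  i=7: ✓ (witness j=7)
  i=8: ✓ (witness j=8)

0, 1, 2, 3, 6, 7, 8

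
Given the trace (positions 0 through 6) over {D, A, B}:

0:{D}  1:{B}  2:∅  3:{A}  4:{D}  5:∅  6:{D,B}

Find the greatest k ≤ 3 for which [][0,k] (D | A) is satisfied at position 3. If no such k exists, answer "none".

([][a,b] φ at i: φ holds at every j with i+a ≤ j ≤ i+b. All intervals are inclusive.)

1

(D | A) must hold from j=3 onward; find where it first fails.
  j=3: holds
  j=4: holds
  j=5: fails
Holds on [3,4], so largest k = 1.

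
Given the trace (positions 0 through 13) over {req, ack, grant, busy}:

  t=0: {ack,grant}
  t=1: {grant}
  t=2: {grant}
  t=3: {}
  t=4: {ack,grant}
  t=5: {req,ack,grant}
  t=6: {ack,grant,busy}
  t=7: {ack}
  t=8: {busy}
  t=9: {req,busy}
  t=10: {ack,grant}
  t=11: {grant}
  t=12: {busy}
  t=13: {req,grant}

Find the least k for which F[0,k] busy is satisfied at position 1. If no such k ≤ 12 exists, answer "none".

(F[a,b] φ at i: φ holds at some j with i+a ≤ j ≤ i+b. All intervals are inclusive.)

Scan j = 1,2,… for busy:
  j=1: fails
  j=2: fails
  j=3: fails
  j=4: fails
  j=5: fails
  j=6: holds
First hit at j=6, so smallest k = 6-1 = 5.

5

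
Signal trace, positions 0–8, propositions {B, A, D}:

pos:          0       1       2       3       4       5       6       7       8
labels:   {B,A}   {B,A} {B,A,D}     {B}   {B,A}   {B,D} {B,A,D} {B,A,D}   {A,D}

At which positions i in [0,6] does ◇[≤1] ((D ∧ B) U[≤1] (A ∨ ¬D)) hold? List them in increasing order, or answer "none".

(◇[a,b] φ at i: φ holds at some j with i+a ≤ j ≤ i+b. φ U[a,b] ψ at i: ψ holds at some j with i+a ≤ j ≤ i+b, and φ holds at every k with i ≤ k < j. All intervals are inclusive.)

Evaluate at each i in [0,6]:
  i=0: ✓ (witness j=0)
  i=1: ✓ (witness j=1)
  i=2: ✓ (witness j=2)
  i=3: ✓ (witness j=3)
  i=4: ✓ (witness j=4)
  i=5: ✓ (witness j=5)
  i=6: ✓ (witness j=6)

0, 1, 2, 3, 4, 5, 6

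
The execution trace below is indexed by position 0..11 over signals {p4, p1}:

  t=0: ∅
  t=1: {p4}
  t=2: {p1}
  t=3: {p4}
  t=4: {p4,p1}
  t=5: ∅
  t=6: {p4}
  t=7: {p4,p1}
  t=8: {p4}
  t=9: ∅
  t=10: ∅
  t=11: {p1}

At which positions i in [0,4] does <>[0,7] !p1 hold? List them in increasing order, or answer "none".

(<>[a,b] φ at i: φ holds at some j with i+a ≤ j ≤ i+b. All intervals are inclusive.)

0, 1, 2, 3, 4

Evaluate at each i in [0,4]:
  i=0: ✓ (witness j=0)
  i=1: ✓ (witness j=1)
  i=2: ✓ (witness j=3)
  i=3: ✓ (witness j=3)
  i=4: ✓ (witness j=5)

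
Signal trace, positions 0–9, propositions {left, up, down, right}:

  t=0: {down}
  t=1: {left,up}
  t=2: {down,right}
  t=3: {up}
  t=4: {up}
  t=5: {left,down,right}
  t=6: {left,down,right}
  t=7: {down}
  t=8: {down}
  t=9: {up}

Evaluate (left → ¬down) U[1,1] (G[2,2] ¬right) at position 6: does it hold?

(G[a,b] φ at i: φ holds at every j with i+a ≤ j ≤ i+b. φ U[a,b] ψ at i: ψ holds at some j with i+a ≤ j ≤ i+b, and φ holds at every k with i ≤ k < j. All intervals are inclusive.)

Need some j in [7,7] with G[2,2] ¬right, and (left → ¬down) at every k in [6,j-1].
  j=7: G[2,2] ¬right holds, but (left → ¬down) fails at k=6 → not this j.
No j in the window works → until fails.

No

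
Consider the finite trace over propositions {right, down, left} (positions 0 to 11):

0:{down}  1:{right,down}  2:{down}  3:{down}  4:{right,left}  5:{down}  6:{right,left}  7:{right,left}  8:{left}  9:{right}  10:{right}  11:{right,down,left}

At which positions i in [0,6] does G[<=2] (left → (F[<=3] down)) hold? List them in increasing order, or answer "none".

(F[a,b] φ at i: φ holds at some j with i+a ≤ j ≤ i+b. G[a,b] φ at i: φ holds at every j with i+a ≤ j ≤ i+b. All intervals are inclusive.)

Evaluate at each i in [0,6]:
  i=0: ✓ (all of [0,2])
  i=1: ✓ (all of [1,3])
  i=2: ✓ (all of [2,4])
  i=3: ✓ (all of [3,5])
  i=4: ✗ (fails at j=6)
  i=5: ✗ (fails at j=6)
  i=6: ✗ (fails at j=6)

0, 1, 2, 3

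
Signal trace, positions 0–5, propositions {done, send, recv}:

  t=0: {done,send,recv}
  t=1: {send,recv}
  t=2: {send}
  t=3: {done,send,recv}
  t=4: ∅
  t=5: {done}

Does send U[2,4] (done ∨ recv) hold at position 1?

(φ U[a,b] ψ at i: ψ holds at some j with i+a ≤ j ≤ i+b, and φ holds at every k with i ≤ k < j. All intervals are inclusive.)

Need some j in [3,5] with (done ∨ recv), and send at every k in [1,j-1].
  j=3: (done ∨ recv) holds; send holds at every k in [1,2] → satisfied.

Yes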